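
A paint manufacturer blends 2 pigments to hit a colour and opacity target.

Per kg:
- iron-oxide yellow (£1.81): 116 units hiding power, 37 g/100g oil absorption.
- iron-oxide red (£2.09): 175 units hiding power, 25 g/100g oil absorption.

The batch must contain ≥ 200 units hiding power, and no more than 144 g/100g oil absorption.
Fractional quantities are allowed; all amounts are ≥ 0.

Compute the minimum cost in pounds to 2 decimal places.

This is a linear program. Let x1 = kg of iron-oxide yellow, x2 = kg of iron-oxide red.
Minimize 1.81x1 + 2.09x2 s.t.:
  116x1 + 175x2 ≥ 200   (hiding power)
  37x1 + 25x2 ≤ 144   (oil absorption)
  x1, x2 ≥ 0.
At the optimum only iron-oxide red is positive (iron-oxide yellow = 0). The hiding power requirement is met with equality.
That vertex is x2 = 1.143.
Hence cost = 2.09·1.143 = £2.3889.

£2.39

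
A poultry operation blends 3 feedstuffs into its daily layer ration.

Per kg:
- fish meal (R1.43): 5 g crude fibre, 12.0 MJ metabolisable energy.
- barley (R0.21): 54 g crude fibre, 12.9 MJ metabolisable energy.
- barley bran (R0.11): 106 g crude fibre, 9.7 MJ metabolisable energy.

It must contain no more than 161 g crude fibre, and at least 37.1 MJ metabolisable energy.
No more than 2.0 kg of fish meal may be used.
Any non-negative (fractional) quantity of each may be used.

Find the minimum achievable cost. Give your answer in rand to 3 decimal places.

R0.600

Let x1 = kg of fish meal, x2 = kg of barley, x3 = kg of barley bran.
Minimise 1.43x1 + 0.21x2 + 0.11x3 s.t.:
  5x1 + 54x2 + 106x3 ≤ 161   (crude fibre)
  12x1 + 12.9x2 + 9.7x3 ≥ 37.1   (metabolisable energy)
  x1 ≤ 2
  x1, x2, x3 ≥ 0.
The optimal basis is {barley, barley bran}; fish meal drops out. There the crude fibre and metabolisable energy constraints are tight.
Optimal quantities: barley = 2.81 kg, barley bran = 0.08713 kg.
Objective = 0.21·2.81 + 0.11·0.08713 = 0.59968.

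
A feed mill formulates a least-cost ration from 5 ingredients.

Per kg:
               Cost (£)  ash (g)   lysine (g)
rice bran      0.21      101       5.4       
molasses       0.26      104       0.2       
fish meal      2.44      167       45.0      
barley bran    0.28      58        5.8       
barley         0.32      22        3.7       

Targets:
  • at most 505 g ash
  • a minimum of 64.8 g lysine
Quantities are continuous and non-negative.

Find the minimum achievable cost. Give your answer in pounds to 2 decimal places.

Let x1 = kg of rice bran, x2 = kg of molasses, x3 = kg of fish meal, x4 = kg of barley bran, x5 = kg of barley.
Minimize 0.21x1 + 0.26x2 + 2.44x3 + 0.28x4 + 0.32x5 with:
  101x1 + 104x2 + 167x3 + 58x4 + 22x5 ≤ 505   (ash)
  5.4x1 + 0.2x2 + 45x3 + 5.8x4 + 3.7x5 ≥ 64.8   (lysine)
  x1, x2, x3, x4, x5 ≥ 0.
The minimum-cost mix takes nothing from molasses, barley bran, barley — only rice bran, fish meal. Binding constraints: ash and lysine.
So rice bran = 3.267 kg, fish meal = 1.048 kg.
Hence cost = 0.21·3.267 + 2.44·1.048 = £3.2432.

£3.24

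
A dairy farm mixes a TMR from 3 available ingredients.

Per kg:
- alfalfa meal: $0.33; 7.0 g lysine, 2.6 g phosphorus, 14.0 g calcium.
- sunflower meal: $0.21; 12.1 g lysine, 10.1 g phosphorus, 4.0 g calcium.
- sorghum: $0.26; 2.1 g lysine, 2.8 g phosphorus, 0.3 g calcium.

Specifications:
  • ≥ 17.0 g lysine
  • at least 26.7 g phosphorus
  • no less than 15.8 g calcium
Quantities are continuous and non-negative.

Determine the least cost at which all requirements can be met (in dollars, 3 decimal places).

Set it up as a linear program. Let x1 = kg of alfalfa meal, x2 = kg of sunflower meal, x3 = kg of sorghum.
Minimize 0.33x1 + 0.21x2 + 0.26x3 subject to:
  7x1 + 12.1x2 + 2.1x3 ≥ 17   (lysine)
  2.6x1 + 10.1x2 + 2.8x3 ≥ 26.7   (phosphorus)
  14x1 + 4x2 + 0.3x3 ≥ 15.8   (calcium)
  x1, x2, x3 ≥ 0.
The cheapest feasible vertex uses only alfalfa meal, sunflower meal; sorghum is not used. There the phosphorus and calcium constraints are tight.
Optimal quantities: alfalfa meal = 0.4029 kg, sunflower meal = 2.54 kg.
Cost = 0.33·0.4029 + 0.21·2.54 = 0.66636.

$0.666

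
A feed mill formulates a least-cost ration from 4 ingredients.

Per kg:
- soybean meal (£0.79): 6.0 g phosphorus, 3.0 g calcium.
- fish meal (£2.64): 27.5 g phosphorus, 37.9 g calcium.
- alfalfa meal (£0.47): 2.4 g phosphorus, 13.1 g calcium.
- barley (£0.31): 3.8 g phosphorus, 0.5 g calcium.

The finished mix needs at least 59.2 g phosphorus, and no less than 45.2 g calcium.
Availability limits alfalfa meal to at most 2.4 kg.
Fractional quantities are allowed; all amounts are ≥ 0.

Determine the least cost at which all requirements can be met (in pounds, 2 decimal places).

£5.26

Let x1 = kg of soybean meal, x2 = kg of fish meal, x3 = kg of alfalfa meal, x4 = kg of barley.
min 0.79x1 + 2.64x2 + 0.47x3 + 0.31x4 subject to:
  6x1 + 27.5x2 + 2.4x3 + 3.8x4 ≥ 59.2   (phosphorus)
  3x1 + 37.9x2 + 13.1x3 + 0.5x4 ≥ 45.2   (calcium)
  x3 ≤ 2.4
  x1, x2, x3, x4 ≥ 0.
At the optimum only fish meal, barley are positive (soybean meal, alfalfa meal = 0). Binding constraints: phosphorus and calcium.
That vertex is x2 = 1.091, x4 = 7.682.
Objective = 2.64·1.091 + 0.31·7.682 = 5.2617.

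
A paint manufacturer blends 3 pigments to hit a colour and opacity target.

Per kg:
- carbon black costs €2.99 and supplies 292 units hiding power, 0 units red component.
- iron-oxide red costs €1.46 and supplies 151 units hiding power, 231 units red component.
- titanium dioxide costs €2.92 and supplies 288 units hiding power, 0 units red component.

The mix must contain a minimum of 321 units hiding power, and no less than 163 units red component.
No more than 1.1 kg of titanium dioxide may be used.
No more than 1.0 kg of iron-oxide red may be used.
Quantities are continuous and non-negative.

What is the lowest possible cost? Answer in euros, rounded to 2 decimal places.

Let x1 = kg of carbon black, x2 = kg of iron-oxide red, x3 = kg of titanium dioxide.
Minimize 2.99x1 + 1.46x2 + 2.92x3 with:
  292x1 + 151x2 + 288x3 ≥ 321   (hiding power)
  231x2 ≥ 163   (red component)
  x3 ≤ 1.1
  x2 ≤ 1
  x1, x2, x3 ≥ 0.
The optimal basis is {iron-oxide red, titanium dioxide}; carbon black drops out. Binding constraints: hiding power and the iron-oxide red cap.
So iron-oxide red = 1 kg, titanium dioxide = 0.5903 kg.
Cost = 1.46·1 + 2.92·0.5903 = 3.1837.

€3.18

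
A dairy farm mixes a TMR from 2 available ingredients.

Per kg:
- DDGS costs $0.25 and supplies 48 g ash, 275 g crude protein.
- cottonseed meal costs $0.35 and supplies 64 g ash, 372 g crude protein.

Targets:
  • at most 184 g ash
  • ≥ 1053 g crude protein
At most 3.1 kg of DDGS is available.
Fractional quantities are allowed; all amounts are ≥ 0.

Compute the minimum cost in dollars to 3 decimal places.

Let x1 = kg of DDGS, x2 = kg of cottonseed meal.
min 0.25x1 + 0.35x2 subject to:
  48x1 + 64x2 ≤ 184   (ash)
  275x1 + 372x2 ≥ 1053   (crude protein)
  x1 ≤ 3.1
  x1, x2 ≥ 0.
Both inputs are positive at the optimum. Binding constraints: crude protein and the DDGS cap.
Solving gives x1 = 3.1, x2 = 0.539.
Objective = 0.25·3.1 + 0.35·0.539 = 0.96365.

$0.964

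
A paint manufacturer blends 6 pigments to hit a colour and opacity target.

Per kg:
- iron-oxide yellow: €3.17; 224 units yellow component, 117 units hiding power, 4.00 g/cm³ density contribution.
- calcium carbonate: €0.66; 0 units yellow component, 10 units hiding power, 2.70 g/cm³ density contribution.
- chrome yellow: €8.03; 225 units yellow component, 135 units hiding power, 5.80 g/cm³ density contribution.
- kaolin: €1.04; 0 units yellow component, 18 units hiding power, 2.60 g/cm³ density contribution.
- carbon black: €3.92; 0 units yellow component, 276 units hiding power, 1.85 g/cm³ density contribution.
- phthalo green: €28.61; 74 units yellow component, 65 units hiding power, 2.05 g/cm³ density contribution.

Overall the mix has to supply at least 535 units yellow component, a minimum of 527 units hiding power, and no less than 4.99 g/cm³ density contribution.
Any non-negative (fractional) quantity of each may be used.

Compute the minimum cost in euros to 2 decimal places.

€11.09

This is a linear program. Let x1 = kg of iron-oxide yellow, x2 = kg of calcium carbonate, x3 = kg of chrome yellow, x4 = kg of kaolin, x5 = kg of carbon black, x6 = kg of phthalo green.
min 3.17x1 + 0.66x2 + 8.03x3 + 1.04x4 + 3.92x5 + 28.61x6 subject to:
  224x1 + 225x3 + 74x6 ≥ 535   (yellow component)
  117x1 + 10x2 + 135x3 + 18x4 + 276x5 + 65x6 ≥ 527   (hiding power)
  4x1 + 2.7x2 + 5.8x3 + 2.6x4 + 1.85x5 + 2.05x6 ≥ 4.99   (density contribution)
  x1, x2, x3, x4, x5, x6 ≥ 0.
The minimum-cost mix takes nothing from calcium carbonate, chrome yellow, kaolin, phthalo green — only iron-oxide yellow, carbon black. Binding constraints: yellow component and hiding power.
So iron-oxide yellow = 2.388 kg, carbon black = 0.8969 kg.
Hence cost = 3.17·2.388 + 3.92·0.8969 = €11.0858.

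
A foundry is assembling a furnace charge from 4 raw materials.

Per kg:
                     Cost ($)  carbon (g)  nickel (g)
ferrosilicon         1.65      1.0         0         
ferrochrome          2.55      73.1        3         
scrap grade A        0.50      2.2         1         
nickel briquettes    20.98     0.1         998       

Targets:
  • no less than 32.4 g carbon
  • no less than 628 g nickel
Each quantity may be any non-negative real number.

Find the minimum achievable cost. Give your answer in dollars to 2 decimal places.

Set it up as a linear program. Let x1 = kg of ferrosilicon, x2 = kg of ferrochrome, x3 = kg of scrap grade A, x4 = kg of nickel briquettes.
Minimize 1.65x1 + 2.55x2 + 0.5x3 + 20.98x4 with:
  1x1 + 73.1x2 + 2.2x3 + 0.1x4 ≥ 32.4   (carbon)
  3x2 + 1x3 + 998x4 ≥ 628   (nickel)
  x1, x2, x3, x4 ≥ 0.
At the optimum only ferrochrome, nickel briquettes are positive (ferrosilicon, scrap grade A = 0). The carbon and nickel requirements are met with equality.
Optimal quantities: ferrochrome = 0.4424 kg, nickel briquettes = 0.6279 kg.
Objective = 2.55·0.4424 + 20.98·0.6279 = 14.3015.

$14.30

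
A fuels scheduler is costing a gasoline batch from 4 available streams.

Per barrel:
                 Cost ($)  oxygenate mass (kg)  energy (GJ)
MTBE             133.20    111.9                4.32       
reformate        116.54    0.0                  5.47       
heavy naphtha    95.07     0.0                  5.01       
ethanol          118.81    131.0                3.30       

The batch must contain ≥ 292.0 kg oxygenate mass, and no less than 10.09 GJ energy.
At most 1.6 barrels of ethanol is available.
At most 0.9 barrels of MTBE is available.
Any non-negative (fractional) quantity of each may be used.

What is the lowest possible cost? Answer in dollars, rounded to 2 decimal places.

$319.09

Let x1 = barrels of MTBE, x2 = barrels of reformate, x3 = barrels of heavy naphtha, x4 = barrels of ethanol.
min 133.2x1 + 116.54x2 + 95.07x3 + 118.81x4 s.t.:
  111.9x1 + 131x4 ≥ 292   (oxygenate mass)
  4.32x1 + 5.47x2 + 5.01x3 + 3.3x4 ≥ 10.09   (energy)
  x4 ≤ 1.6
  x1 ≤ 0.9
  x1, x2, x3, x4 ≥ 0.
The minimum-cost mix takes nothing from reformate — only MTBE, heavy naphtha, ethanol. The oxygenate mass, energy, the ethanol cap requirements are met with equality.
Solving gives x1 = 0.7364, x3 = 0.3251, x4 = 1.6.
Total cost: 133.2·0.7364 + 95.07·0.3251 + 118.81·1.6 = 319.0917.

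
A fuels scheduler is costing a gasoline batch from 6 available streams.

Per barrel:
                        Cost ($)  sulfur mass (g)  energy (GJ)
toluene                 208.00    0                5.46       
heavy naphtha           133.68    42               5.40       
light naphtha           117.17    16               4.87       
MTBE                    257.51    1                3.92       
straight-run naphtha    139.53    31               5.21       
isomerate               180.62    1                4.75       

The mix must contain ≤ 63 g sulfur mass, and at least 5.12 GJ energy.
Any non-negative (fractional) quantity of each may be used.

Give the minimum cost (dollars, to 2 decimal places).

$123.18

Set it up as a linear program. Let x1 = barrels of toluene, x2 = barrels of heavy naphtha, x3 = barrels of light naphtha, x4 = barrels of MTBE, x5 = barrels of straight-run naphtha, x6 = barrels of isomerate.
Minimize 208x1 + 133.68x2 + 117.17x3 + 257.51x4 + 139.53x5 + 180.62x6 s.t.:
  42x2 + 16x3 + 1x4 + 31x5 + 1x6 ≤ 63   (sulfur mass)
  5.46x1 + 5.4x2 + 4.87x3 + 3.92x4 + 5.21x5 + 4.75x6 ≥ 5.12   (energy)
  x1, x2, x3, x4, x5, x6 ≥ 0.
The optimal basis is {light naphtha}; toluene, heavy naphtha, MTBE, straight-run naphtha, isomerate drop out. There the energy constraint is tight.
Solving gives x3 = 1.0513.
Total cost: 117.17·1.0513 = 123.1808.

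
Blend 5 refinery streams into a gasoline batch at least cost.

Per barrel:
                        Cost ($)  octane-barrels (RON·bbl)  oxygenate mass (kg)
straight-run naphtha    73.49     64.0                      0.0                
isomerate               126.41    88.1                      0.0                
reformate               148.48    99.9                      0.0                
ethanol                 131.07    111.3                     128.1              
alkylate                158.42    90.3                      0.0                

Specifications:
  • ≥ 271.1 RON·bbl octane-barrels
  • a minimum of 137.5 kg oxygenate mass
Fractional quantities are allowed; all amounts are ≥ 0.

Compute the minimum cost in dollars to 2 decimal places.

This is a linear program. Let x1 = barrels of straight-run naphtha, x2 = barrels of isomerate, x3 = barrels of reformate, x4 = barrels of ethanol, x5 = barrels of alkylate.
Minimise 73.49x1 + 126.41x2 + 148.48x3 + 131.07x4 + 158.42x5 s.t.:
  64x1 + 88.1x2 + 99.9x3 + 111.3x4 + 90.3x5 ≥ 271.1   (octane-barrels)
  128.1x4 ≥ 137.5   (oxygenate mass)
  x1, x2, x3, x4, x5 ≥ 0.
The cheapest feasible vertex uses only straight-run naphtha, ethanol; isomerate, reformate, alkylate are not used. Binding constraints: octane-barrels and oxygenate mass.
Solving gives x1 = 2.3693, x4 = 1.0734.
Hence cost = 73.49·2.3693 + 131.07·1.0734 = $314.8104.

$314.81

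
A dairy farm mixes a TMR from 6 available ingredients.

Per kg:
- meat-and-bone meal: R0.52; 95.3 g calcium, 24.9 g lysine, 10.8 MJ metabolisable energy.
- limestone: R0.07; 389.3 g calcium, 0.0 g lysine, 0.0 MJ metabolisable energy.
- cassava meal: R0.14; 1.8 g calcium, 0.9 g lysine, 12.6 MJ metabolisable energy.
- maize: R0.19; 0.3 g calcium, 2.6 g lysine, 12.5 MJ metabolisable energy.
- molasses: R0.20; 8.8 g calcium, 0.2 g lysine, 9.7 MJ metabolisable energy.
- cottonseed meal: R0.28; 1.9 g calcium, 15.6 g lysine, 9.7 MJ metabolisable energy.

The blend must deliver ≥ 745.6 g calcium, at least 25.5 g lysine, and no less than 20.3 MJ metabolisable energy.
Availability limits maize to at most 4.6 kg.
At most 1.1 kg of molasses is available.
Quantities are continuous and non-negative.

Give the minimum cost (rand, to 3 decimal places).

Let x1 = kg of meat-and-bone meal, x2 = kg of limestone, x3 = kg of cassava meal, x4 = kg of maize, x5 = kg of molasses, x6 = kg of cottonseed meal.
Minimise 0.52x1 + 0.07x2 + 0.14x3 + 0.19x4 + 0.2x5 + 0.28x6 s.t.:
  95.3x1 + 389.3x2 + 1.8x3 + 0.3x4 + 8.8x5 + 1.9x6 ≥ 745.6   (calcium)
  24.9x1 + 0.9x3 + 2.6x4 + 0.2x5 + 15.6x6 ≥ 25.5   (lysine)
  10.8x1 + 12.6x3 + 12.5x4 + 9.7x5 + 9.7x6 ≥ 20.3   (metabolisable energy)
  x4 ≤ 4.6
  x5 ≤ 1.1
  x1, x2, x3, x4, x5, x6 ≥ 0.
The minimum-cost mix takes nothing from meat-and-bone meal, maize, molasses — only limestone, cassava meal, cottonseed meal. There the calcium, lysine, metabolisable energy constraints are tight.
Solving gives x2 = 1.906, x3 = 0.3691, x6 = 1.613.
Hence cost = 0.07·1.906 + 0.14·0.3691 + 0.28·1.613 = R0.63673.

R0.637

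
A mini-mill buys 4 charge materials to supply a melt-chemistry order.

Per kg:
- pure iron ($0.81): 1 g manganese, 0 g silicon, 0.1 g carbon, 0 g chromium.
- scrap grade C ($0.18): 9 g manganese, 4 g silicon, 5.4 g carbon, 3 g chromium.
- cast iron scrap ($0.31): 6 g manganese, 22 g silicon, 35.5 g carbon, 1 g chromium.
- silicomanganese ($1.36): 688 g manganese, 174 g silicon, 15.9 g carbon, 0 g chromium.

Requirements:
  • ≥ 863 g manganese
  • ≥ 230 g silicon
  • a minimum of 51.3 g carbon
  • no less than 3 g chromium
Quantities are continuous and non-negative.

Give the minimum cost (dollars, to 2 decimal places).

$2.06

Let x1 = kg of pure iron, x2 = kg of scrap grade C, x3 = kg of cast iron scrap, x4 = kg of silicomanganese.
Minimize 0.81x1 + 0.18x2 + 0.31x3 + 1.36x4 with:
  1x1 + 9x2 + 6x3 + 688x4 ≥ 863   (manganese)
  4x2 + 22x3 + 174x4 ≥ 230   (silicon)
  0.1x1 + 5.4x2 + 35.5x3 + 15.9x4 ≥ 51.3   (carbon)
  3x2 + 1x3 ≥ 3   (chromium)
  x1, x2, x3, x4 ≥ 0.
The minimum-cost mix takes nothing from pure iron — only scrap grade C, cast iron scrap, silicomanganese. Binding constraints: manganese, carbon, chromium.
That vertex is x2 = 0.7407, x3 = 0.778, x4 = 1.238.
Cost = 0.18·0.7407 + 0.31·0.778 + 1.36·1.238 = 2.0582.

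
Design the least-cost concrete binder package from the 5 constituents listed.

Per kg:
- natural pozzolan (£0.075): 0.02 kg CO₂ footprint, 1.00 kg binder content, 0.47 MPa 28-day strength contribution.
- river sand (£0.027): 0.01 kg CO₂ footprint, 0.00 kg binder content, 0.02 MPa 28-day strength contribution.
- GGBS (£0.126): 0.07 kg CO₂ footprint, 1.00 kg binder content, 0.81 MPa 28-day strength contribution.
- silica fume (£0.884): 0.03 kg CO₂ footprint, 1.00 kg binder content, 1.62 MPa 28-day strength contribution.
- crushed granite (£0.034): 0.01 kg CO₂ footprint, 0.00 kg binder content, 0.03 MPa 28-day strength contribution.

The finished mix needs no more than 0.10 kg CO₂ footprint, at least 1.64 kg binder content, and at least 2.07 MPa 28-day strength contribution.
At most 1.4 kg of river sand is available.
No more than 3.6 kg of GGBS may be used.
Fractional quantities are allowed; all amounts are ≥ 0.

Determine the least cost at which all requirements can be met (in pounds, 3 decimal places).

£0.329

Treat it as an LP. Let x1 = kg of natural pozzolan, x2 = kg of river sand, x3 = kg of GGBS, x4 = kg of silica fume, x5 = kg of crushed granite.
Minimize 0.075x1 + 0.027x2 + 0.126x3 + 0.884x4 + 0.034x5 s.t.:
  0.02x1 + 0.01x2 + 0.07x3 + 0.03x4 + 0.01x5 ≤ 0.1   (CO₂ footprint)
  1x1 + 1x3 + 1x4 ≥ 1.64   (binder content)
  0.47x1 + 0.02x2 + 0.81x3 + 1.62x4 + 0.03x5 ≥ 2.07   (28-day strength contribution)
  x2 ≤ 1.4
  x3 ≤ 3.6
  x1, x2, x3, x4, x5 ≥ 0.
The optimal basis is {natural pozzolan, GGBS}; river sand, silica fume, crushed granite drop out. Binding constraints: CO₂ footprint and 28-day strength contribution.
Optimal quantities: natural pozzolan = 3.826 kg, GGBS = 0.3353 kg.
Objective = 0.075·3.826 + 0.126·0.3353 = 0.32920.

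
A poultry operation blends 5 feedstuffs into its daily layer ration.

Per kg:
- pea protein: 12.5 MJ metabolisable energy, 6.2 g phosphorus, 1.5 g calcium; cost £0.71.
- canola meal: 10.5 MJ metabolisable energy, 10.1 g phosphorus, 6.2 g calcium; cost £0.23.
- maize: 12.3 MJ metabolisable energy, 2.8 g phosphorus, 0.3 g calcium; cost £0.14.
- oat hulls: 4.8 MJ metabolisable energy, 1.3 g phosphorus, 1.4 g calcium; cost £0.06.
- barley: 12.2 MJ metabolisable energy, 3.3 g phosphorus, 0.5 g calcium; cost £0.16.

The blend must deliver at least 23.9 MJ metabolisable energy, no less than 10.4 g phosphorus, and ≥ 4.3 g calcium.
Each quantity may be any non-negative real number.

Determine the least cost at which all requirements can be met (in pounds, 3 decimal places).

Let x1 = kg of pea protein, x2 = kg of canola meal, x3 = kg of maize, x4 = kg of oat hulls, x5 = kg of barley.
min 0.71x1 + 0.23x2 + 0.14x3 + 0.06x4 + 0.16x5 s.t.:
  12.5x1 + 10.5x2 + 12.3x3 + 4.8x4 + 12.2x5 ≥ 23.9   (metabolisable energy)
  6.2x1 + 10.1x2 + 2.8x3 + 1.3x4 + 3.3x5 ≥ 10.4   (phosphorus)
  1.5x1 + 6.2x2 + 0.3x3 + 1.4x4 + 0.5x5 ≥ 4.3   (calcium)
  x1, x2, x3, x4, x5 ≥ 0.
The minimum-cost mix takes nothing from pea protein, oat hulls, barley — only canola meal, maize. The metabolisable energy and phosphorus requirements are met with equality.
That vertex is x2 = 0.6433, x3 = 1.394.
Hence cost = 0.23·0.6433 + 0.14·1.394 = £0.34312.

£0.343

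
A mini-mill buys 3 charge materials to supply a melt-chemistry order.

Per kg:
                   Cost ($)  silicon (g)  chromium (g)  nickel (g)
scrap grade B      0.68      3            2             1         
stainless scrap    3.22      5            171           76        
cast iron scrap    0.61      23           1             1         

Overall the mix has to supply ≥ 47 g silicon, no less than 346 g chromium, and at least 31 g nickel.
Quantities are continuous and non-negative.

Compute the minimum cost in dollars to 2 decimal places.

Let x1 = kg of scrap grade B, x2 = kg of stainless scrap, x3 = kg of cast iron scrap.
Minimize 0.68x1 + 3.22x2 + 0.61x3 s.t.:
  3x1 + 5x2 + 23x3 ≥ 47   (silicon)
  2x1 + 171x2 + 1x3 ≥ 346   (chromium)
  1x1 + 76x2 + 1x3 ≥ 31   (nickel)
  x1, x2, x3 ≥ 0.
The optimal basis is {stainless scrap, cast iron scrap}; scrap grade B drops out. Binding constraints: silicon and chromium.
Optimal quantities: stainless scrap = 2.014 kg, cast iron scrap = 1.606 kg.
Total cost: 3.22·2.014 + 0.61·1.606 = 7.4647.

$7.46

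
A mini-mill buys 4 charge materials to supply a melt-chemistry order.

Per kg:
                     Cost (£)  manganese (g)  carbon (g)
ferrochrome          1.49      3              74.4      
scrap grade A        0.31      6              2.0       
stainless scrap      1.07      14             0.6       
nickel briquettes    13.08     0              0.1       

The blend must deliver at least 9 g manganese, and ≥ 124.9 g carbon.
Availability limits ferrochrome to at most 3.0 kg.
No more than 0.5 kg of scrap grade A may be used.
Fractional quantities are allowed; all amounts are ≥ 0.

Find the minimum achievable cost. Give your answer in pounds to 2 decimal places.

Let x1 = kg of ferrochrome, x2 = kg of scrap grade A, x3 = kg of stainless scrap, x4 = kg of nickel briquettes.
Minimize 1.49x1 + 0.31x2 + 1.07x3 + 13.08x4 subject to:
  3x1 + 6x2 + 14x3 ≥ 9   (manganese)
  74.4x1 + 2x2 + 0.6x3 + 0.1x4 ≥ 124.9   (carbon)
  x1 ≤ 3
  x2 ≤ 0.5
  x1, x2, x3, x4 ≥ 0.
The optimal basis is {ferrochrome, scrap grade A, stainless scrap}; nickel briquettes drops out. There the manganese, carbon, the scrap grade A cap constraints are tight.
That vertex is x1 = 1.665, x2 = 0.5, x3 = 0.07184.
Hence cost = 1.49·1.665 + 0.31·0.5 + 1.07·0.07184 = £2.7127.

£2.71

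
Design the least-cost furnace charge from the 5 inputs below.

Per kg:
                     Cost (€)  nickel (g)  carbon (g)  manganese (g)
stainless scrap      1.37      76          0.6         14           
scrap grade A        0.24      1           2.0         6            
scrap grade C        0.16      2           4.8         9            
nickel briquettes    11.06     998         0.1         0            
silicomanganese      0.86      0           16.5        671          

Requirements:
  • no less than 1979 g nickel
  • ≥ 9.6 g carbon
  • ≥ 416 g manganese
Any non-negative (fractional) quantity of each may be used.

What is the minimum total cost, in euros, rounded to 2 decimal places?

€22.46

Set it up as a linear program. Let x1 = kg of stainless scrap, x2 = kg of scrap grade A, x3 = kg of scrap grade C, x4 = kg of nickel briquettes, x5 = kg of silicomanganese.
Minimize 1.37x1 + 0.24x2 + 0.16x3 + 11.06x4 + 0.86x5 s.t.:
  76x1 + 1x2 + 2x3 + 998x4 ≥ 1979   (nickel)
  0.6x1 + 2x2 + 4.8x3 + 0.1x4 + 16.5x5 ≥ 9.6   (carbon)
  14x1 + 6x2 + 9x3 + 671x5 ≥ 416   (manganese)
  x1, x2, x3, x4, x5 ≥ 0.
The cheapest feasible vertex uses only nickel briquettes, silicomanganese; stainless scrap, scrap grade A, scrap grade C are not used. The nickel and manganese requirements are met with equality.
That vertex is x4 = 1.98297, x5 = 0.61997.
Total cost: 11.06·1.98297 + 0.86·0.61997 = 22.4648.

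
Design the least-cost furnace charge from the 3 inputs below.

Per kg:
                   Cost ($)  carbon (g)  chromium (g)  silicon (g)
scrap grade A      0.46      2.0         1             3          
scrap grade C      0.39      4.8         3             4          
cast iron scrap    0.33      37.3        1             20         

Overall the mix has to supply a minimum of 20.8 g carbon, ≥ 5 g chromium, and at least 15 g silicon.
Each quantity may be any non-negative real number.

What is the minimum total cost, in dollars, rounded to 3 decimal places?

$0.739

Let x1 = kg of scrap grade A, x2 = kg of scrap grade C, x3 = kg of cast iron scrap.
Minimise 0.46x1 + 0.39x2 + 0.33x3 with:
  2x1 + 4.8x2 + 37.3x3 ≥ 20.8   (carbon)
  1x1 + 3x2 + 1x3 ≥ 5   (chromium)
  3x1 + 4x2 + 20x3 ≥ 15   (silicon)
  x1, x2, x3 ≥ 0.
The cheapest feasible vertex uses only scrap grade C, cast iron scrap; scrap grade A is not used. The chromium and silicon requirements are met with equality.
That vertex is x2 = 1.518, x3 = 0.4464.
Cost = 0.39·1.518 + 0.33·0.4464 = 0.73933.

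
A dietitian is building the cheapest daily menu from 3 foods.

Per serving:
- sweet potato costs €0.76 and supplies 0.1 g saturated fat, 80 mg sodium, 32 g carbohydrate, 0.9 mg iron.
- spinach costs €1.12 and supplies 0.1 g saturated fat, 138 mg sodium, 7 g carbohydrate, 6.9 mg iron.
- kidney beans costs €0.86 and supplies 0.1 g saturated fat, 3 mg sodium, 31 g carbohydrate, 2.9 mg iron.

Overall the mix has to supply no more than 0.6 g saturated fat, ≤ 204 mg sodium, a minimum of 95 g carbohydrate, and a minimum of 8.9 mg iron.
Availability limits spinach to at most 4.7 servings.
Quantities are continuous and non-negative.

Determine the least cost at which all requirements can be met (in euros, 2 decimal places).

€2.64

This is a linear program. Let x1 = servings of sweet potato, x2 = servings of spinach, x3 = servings of kidney beans.
Minimise 0.76x1 + 1.12x2 + 0.86x3 with:
  0.1x1 + 0.1x2 + 0.1x3 ≤ 0.6   (saturated fat)
  80x1 + 138x2 + 3x3 ≤ 204   (sodium)
  32x1 + 7x2 + 31x3 ≥ 95   (carbohydrate)
  0.9x1 + 6.9x2 + 2.9x3 ≥ 8.9   (iron)
  x2 ≤ 4.7
  x1, x2, x3 ≥ 0.
At the optimum only spinach, kidney beans are positive (sweet potato = 0). There the carbohydrate and iron constraints are tight.
Optimal quantities: spinach = 0.002066 servings, kidney beans = 3.064 servings.
Hence cost = 1.12·0.002066 + 0.86·3.064 = €2.6374.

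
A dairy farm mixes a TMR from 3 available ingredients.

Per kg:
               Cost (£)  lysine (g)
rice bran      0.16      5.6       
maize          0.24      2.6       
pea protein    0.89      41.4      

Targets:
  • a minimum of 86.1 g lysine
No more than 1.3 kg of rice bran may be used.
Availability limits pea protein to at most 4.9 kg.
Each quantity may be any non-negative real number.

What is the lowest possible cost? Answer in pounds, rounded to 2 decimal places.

This is a linear program. Let x1 = kg of rice bran, x2 = kg of maize, x3 = kg of pea protein.
Minimize 0.16x1 + 0.24x2 + 0.89x3 subject to:
  5.6x1 + 2.6x2 + 41.4x3 ≥ 86.1   (lysine)
  x1 ≤ 1.3
  x3 ≤ 4.9
  x1, x2, x3 ≥ 0.
The optimal basis is {pea protein}; rice bran, maize drop out. There the lysine constraint is tight.
That vertex is x3 = 2.08.
Total cost: 0.89·2.08 = 1.8512.

£1.85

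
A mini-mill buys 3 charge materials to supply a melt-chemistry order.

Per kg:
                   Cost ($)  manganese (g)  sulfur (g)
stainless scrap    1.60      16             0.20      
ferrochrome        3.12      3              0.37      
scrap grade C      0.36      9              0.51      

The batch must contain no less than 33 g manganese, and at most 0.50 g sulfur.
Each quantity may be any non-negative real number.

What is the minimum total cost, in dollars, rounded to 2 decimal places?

Let x1 = kg of stainless scrap, x2 = kg of ferrochrome, x3 = kg of scrap grade C.
Minimise 1.6x1 + 3.12x2 + 0.36x3 subject to:
  16x1 + 3x2 + 9x3 ≥ 33   (manganese)
  0.2x1 + 0.37x2 + 0.51x3 ≤ 0.5   (sulfur)
  x1, x2, x3 ≥ 0.
The minimum-cost mix takes nothing from ferrochrome — only stainless scrap, scrap grade C. Binding constraints: manganese and sulfur.
Solving gives x1 = 1.939, x3 = 0.2201.
Cost = 1.6·1.939 + 0.36·0.2201 = 3.1816.

$3.18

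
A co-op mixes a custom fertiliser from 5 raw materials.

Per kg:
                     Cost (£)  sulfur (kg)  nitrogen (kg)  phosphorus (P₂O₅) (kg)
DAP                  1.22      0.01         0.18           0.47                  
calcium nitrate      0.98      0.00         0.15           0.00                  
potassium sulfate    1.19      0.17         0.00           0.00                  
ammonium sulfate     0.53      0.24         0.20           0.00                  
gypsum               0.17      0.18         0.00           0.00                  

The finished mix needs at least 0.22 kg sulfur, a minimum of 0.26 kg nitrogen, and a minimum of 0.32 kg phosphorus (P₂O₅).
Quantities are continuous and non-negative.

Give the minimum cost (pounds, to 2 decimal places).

This is a linear program. Let x1 = kg of DAP, x2 = kg of calcium nitrate, x3 = kg of potassium sulfate, x4 = kg of ammonium sulfate, x5 = kg of gypsum.
min 1.22x1 + 0.98x2 + 1.19x3 + 0.53x4 + 0.17x5 s.t.:
  0.01x1 + 0.17x3 + 0.24x4 + 0.18x5 ≥ 0.22   (sulfur)
  0.18x1 + 0.15x2 + 0.2x4 ≥ 0.26   (nitrogen)
  0.47x1 ≥ 0.32   (phosphorus (P₂O₅))
  x1, x2, x3, x4, x5 ≥ 0.
The cheapest feasible vertex uses only DAP, ammonium sulfate, gypsum; calcium nitrate, potassium sulfate are not used. Binding constraints: sulfur, nitrogen, phosphorus (P₂O₅).
Optimal quantities: DAP = 0.6809 kg, ammonium sulfate = 0.6872 kg, gypsum = 0.2681 kg.
Cost = 1.22·0.6809 + 0.53·0.6872 + 0.17·0.2681 = 1.2405.

£1.24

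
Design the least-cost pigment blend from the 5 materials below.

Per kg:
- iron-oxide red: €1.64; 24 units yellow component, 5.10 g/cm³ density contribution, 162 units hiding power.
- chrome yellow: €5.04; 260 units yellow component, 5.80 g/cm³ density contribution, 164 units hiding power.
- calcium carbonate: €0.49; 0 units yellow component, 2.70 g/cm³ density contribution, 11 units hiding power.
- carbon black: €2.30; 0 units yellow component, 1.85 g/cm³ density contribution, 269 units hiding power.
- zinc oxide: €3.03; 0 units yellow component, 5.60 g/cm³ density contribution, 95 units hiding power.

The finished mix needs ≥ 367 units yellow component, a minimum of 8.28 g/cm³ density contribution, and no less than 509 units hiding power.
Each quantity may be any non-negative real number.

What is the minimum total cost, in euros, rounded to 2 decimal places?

Treat it as an LP. Let x1 = kg of iron-oxide red, x2 = kg of chrome yellow, x3 = kg of calcium carbonate, x4 = kg of carbon black, x5 = kg of zinc oxide.
min 1.64x1 + 5.04x2 + 0.49x3 + 2.3x4 + 3.03x5 subject to:
  24x1 + 260x2 ≥ 367   (yellow component)
  5.1x1 + 5.8x2 + 2.7x3 + 1.85x4 + 5.6x5 ≥ 8.28   (density contribution)
  162x1 + 164x2 + 11x3 + 269x4 + 95x5 ≥ 509   (hiding power)
  x1, x2, x3, x4, x5 ≥ 0.
The cheapest feasible vertex uses only iron-oxide red, chrome yellow; calcium carbonate, carbon black, zinc oxide are not used. The yellow component and hiding power requirements are met with equality.
That vertex is x1 = 1.89, x2 = 1.237.
Cost = 1.64·1.89 + 5.04·1.237 = 9.3341.

€9.33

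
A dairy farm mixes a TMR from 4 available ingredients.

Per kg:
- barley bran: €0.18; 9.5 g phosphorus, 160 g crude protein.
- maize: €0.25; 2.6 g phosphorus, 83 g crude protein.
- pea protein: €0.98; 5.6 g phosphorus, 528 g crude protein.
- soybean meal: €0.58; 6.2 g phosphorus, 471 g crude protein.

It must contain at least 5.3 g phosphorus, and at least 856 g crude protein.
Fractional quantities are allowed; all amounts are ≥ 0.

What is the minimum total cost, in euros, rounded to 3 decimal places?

€0.963

This is a linear program. Let x1 = kg of barley bran, x2 = kg of maize, x3 = kg of pea protein, x4 = kg of soybean meal.
Minimise 0.18x1 + 0.25x2 + 0.98x3 + 0.58x4 s.t.:
  9.5x1 + 2.6x2 + 5.6x3 + 6.2x4 ≥ 5.3   (phosphorus)
  160x1 + 83x2 + 528x3 + 471x4 ≥ 856   (crude protein)
  x1, x2, x3, x4 ≥ 0.
The minimum-cost mix takes nothing from maize, pea protein, soybean meal — only barley bran. The crude protein requirement is met with equality.
Optimal quantities: barley bran = 5.35 kg.
Objective = 0.18·5.35 = 0.96300.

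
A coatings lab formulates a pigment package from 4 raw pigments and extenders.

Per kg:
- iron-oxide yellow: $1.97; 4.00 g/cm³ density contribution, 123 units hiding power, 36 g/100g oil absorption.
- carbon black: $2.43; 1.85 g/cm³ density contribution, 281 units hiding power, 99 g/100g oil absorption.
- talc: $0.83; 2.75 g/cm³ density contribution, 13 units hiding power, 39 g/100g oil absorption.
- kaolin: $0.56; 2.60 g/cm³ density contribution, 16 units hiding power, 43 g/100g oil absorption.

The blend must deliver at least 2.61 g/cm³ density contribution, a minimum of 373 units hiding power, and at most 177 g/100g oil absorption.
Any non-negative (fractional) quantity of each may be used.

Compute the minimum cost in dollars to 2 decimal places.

$3.25

Set it up as a linear program. Let x1 = kg of iron-oxide yellow, x2 = kg of carbon black, x3 = kg of talc, x4 = kg of kaolin.
min 1.97x1 + 2.43x2 + 0.83x3 + 0.56x4 subject to:
  4x1 + 1.85x2 + 2.75x3 + 2.6x4 ≥ 2.61   (density contribution)
  123x1 + 281x2 + 13x3 + 16x4 ≥ 373   (hiding power)
  36x1 + 99x2 + 39x3 + 43x4 ≤ 177   (oil absorption)
  x1, x2, x3, x4 ≥ 0.
The cheapest feasible vertex uses only carbon black, kaolin; iron-oxide yellow, talc are not used. Binding constraints: density contribution and hiding power.
So carbon black = 1.324 kg, kaolin = 0.06185 kg.
Hence cost = 2.43·1.324 + 0.56·0.06185 = $3.2520.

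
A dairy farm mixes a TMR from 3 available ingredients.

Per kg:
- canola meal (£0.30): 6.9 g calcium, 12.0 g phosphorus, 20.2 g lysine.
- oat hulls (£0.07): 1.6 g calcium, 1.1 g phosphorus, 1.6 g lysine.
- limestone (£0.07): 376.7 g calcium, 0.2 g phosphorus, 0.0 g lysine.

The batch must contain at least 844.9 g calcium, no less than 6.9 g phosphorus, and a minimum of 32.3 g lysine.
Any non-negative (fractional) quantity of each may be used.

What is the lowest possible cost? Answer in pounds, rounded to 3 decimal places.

This is a linear program. Let x1 = kg of canola meal, x2 = kg of oat hulls, x3 = kg of limestone.
Minimise 0.3x1 + 0.07x2 + 0.07x3 s.t.:
  6.9x1 + 1.6x2 + 376.7x3 ≥ 844.9   (calcium)
  12x1 + 1.1x2 + 0.2x3 ≥ 6.9   (phosphorus)
  20.2x1 + 1.6x2 ≥ 32.3   (lysine)
  x1, x2, x3 ≥ 0.
At the optimum only canola meal, limestone are positive (oat hulls = 0). The calcium and lysine requirements are met with equality.
Solving gives x1 = 1.599, x3 = 2.214.
Cost = 0.3·1.599 + 0.07·2.214 = 0.63468.

£0.635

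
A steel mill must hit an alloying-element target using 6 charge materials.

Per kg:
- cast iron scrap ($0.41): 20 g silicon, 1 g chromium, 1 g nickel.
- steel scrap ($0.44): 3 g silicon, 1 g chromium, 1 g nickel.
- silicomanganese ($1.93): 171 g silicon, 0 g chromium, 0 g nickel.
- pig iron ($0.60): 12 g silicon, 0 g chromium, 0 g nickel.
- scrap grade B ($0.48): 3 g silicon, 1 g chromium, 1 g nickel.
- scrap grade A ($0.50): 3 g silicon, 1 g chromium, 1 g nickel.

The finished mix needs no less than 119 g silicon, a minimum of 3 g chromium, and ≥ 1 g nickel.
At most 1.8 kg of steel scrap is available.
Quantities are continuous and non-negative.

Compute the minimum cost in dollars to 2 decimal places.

$1.90

Let x1 = kg of cast iron scrap, x2 = kg of steel scrap, x3 = kg of silicomanganese, x4 = kg of pig iron, x5 = kg of scrap grade B, x6 = kg of scrap grade A.
Minimise 0.41x1 + 0.44x2 + 1.93x3 + 0.6x4 + 0.48x5 + 0.5x6 subject to:
  20x1 + 3x2 + 171x3 + 12x4 + 3x5 + 3x6 ≥ 119   (silicon)
  1x1 + 1x2 + 1x5 + 1x6 ≥ 3   (chromium)
  1x1 + 1x2 + 1x5 + 1x6 ≥ 1   (nickel)
  x2 ≤ 1.8
  x1, x2, x3, x4, x5, x6 ≥ 0.
The cheapest feasible vertex uses only cast iron scrap, silicomanganese; steel scrap, pig iron, scrap grade B, scrap grade A are not used. Binding constraints: silicon and chromium.
Optimal quantities: cast iron scrap = 3 kg, silicomanganese = 0.345 kg.
Objective = 0.41·3 + 1.93·0.345 = 1.8959.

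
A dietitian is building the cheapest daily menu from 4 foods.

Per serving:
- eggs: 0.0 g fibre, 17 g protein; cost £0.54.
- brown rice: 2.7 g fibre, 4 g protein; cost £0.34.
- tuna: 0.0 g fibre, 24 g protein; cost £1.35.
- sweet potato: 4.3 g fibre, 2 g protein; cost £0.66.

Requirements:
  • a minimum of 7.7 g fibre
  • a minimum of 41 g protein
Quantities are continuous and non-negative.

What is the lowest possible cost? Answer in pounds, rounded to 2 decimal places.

£1.91

This is a linear program. Let x1 = servings of eggs, x2 = servings of brown rice, x3 = servings of tuna, x4 = servings of sweet potato.
Minimise 0.54x1 + 0.34x2 + 1.35x3 + 0.66x4 s.t.:
  2.7x2 + 4.3x4 ≥ 7.7   (fibre)
  17x1 + 4x2 + 24x3 + 2x4 ≥ 41   (protein)
  x1, x2, x3, x4 ≥ 0.
The optimal basis is {eggs, brown rice}; tuna, sweet potato drop out. The fibre and protein requirements are met with equality.
So eggs = 1.741 servings, brown rice = 2.852 servings.
Total cost: 0.54·1.741 + 0.34·2.852 = 1.9098.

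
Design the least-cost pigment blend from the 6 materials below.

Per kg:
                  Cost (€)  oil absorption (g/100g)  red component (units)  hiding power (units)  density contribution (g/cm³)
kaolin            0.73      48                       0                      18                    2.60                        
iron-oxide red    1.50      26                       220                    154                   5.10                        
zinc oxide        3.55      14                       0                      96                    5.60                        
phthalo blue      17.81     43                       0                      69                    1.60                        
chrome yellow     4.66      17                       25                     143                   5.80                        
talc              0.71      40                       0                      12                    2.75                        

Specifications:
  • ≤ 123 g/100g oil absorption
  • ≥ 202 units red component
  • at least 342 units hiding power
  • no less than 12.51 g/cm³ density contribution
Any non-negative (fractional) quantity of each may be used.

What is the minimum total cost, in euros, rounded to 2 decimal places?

This is a linear program. Let x1 = kg of kaolin, x2 = kg of iron-oxide red, x3 = kg of zinc oxide, x4 = kg of phthalo blue, x5 = kg of chrome yellow, x6 = kg of talc.
Minimize 0.73x1 + 1.5x2 + 3.55x3 + 17.81x4 + 4.66x5 + 0.71x6 subject to:
  48x1 + 26x2 + 14x3 + 43x4 + 17x5 + 40x6 ≤ 123   (oil absorption)
  220x2 + 25x5 ≥ 202   (red component)
  18x1 + 154x2 + 96x3 + 69x4 + 143x5 + 12x6 ≥ 342   (hiding power)
  2.6x1 + 5.1x2 + 5.6x3 + 1.6x4 + 5.8x5 + 2.75x6 ≥ 12.51   (density contribution)
  x1, x2, x3, x4, x5, x6 ≥ 0.
The minimum-cost mix takes nothing from kaolin, zinc oxide, phthalo blue, chrome yellow — only iron-oxide red, talc. Binding constraints: hiding power and density contribution.
That vertex is x2 = 2.182, x6 = 0.5033.
Objective = 1.5·2.182 + 0.71·0.5033 = 3.6303.

€3.63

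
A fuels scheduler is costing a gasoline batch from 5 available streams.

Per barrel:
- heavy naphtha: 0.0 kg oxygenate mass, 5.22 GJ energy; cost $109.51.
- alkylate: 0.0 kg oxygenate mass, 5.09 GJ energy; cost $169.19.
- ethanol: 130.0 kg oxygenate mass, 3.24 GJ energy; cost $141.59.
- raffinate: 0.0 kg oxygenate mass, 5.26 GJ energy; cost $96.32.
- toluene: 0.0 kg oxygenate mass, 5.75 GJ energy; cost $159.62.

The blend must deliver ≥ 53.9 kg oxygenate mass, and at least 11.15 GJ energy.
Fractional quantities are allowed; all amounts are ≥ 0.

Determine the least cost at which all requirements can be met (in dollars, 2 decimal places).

This is a linear program. Let x1 = barrels of heavy naphtha, x2 = barrels of alkylate, x3 = barrels of ethanol, x4 = barrels of raffinate, x5 = barrels of toluene.
Minimize 109.51x1 + 169.19x2 + 141.59x3 + 96.32x4 + 159.62x5 with:
  130x3 ≥ 53.9   (oxygenate mass)
  5.22x1 + 5.09x2 + 3.24x3 + 5.26x4 + 5.75x5 ≥ 11.15   (energy)
  x1, x2, x3, x4, x5 ≥ 0.
The minimum-cost mix takes nothing from heavy naphtha, alkylate, toluene — only ethanol, raffinate. The oxygenate mass and energy requirements are met with equality.
Optimal quantities: ethanol = 0.414615 barrels, raffinate = 1.86438 barrels.
Objective = 141.59·0.414615 + 96.32·1.86438 = 238.2824.

$238.28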